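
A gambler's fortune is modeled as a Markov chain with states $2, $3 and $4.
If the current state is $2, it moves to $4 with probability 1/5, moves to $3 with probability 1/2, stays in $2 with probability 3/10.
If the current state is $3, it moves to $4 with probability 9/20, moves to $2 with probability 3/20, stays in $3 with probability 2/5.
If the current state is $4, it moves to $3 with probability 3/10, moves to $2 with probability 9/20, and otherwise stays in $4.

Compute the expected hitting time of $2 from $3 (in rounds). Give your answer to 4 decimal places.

Let t(s) be the expected number of rounds to first reach $2 from state s, with t($2) = 0. Conditioning on the first round:
t($3) = 1 + 0.4·t($3) + 0.45·t($4)
t($4) = 1 + 0.3·t($3) + 0.25·t($4)
Solving: t($3) = 3.8095, t($4) = 2.8571.
Expected rounds from $3 to $2: 3.8095.

3.8095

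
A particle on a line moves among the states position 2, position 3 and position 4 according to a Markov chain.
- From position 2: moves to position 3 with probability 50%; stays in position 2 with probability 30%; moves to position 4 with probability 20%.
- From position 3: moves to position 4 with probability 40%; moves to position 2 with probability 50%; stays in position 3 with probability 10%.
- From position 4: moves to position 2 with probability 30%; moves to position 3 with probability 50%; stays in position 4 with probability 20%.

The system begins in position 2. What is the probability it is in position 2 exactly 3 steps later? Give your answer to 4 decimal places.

Propagate the distribution vector 3 steps from position 2.
After 0 steps: (1.0000, 0.0000, 0.0000)
After 1 step: (0.3000, 0.5000, 0.2000)
After 2 steps: (0.4000, 0.3000, 0.3000)
After 3 steps: (0.3600, 0.3800, 0.2600)
P(in position 2 after 3 steps) = 0.3600

0.3600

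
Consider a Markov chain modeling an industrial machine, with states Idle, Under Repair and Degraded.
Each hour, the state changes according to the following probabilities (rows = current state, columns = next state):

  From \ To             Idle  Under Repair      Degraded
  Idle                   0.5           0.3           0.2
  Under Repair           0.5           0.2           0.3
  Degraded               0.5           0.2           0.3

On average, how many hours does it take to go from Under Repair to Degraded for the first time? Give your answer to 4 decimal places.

Let t(s) be the expected number of hours to first reach Degraded from state s, with t(Degraded) = 0. Conditioning on the first hour:
t(Idle) = 1 + 0.5·t(Idle) + 0.3·t(Under Repair)
t(Under Repair) = 1 + 0.5·t(Idle) + 0.2·t(Under Repair)
Solving: t(Idle) = 4.4000, t(Under Repair) = 4.0000.
Expected hours from Under Repair to Degraded: 4.0000.

4.0000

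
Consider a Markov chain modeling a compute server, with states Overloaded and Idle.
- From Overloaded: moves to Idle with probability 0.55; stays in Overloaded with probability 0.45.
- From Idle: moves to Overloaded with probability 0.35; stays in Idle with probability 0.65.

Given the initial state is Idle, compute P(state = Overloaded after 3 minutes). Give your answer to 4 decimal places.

Propagate the distribution vector 3 minutes from Idle.
After 0 minutes: (0.0000, 1.0000)
After 1 minute: (0.3500, 0.6500)
After 2 minutes: (0.3850, 0.6150)
After 3 minutes: (0.3885, 0.6115)
P(in Overloaded after 3 minutes) = 0.3885

0.3885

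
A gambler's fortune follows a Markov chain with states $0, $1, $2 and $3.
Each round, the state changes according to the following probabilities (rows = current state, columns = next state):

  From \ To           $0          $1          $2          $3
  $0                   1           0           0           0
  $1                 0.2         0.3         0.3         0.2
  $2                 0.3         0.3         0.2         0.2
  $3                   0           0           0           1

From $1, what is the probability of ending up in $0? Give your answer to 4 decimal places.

0.5319

Let h(s) be the probability of absorption at $0 starting from transient state s. Then h($0) = 1 and h($3) = 0. By first-step analysis:
h($1) = 0.2·1 + 0.3·h($1) + 0.3·h($2) + 0.2·0
h($2) = 0.3·1 + 0.3·h($1) + 0.2·h($2) + 0.2·0
Solving: h($1) = 0.5319, h($2) = 0.5745.
Starting from $1, the probability is 0.5319.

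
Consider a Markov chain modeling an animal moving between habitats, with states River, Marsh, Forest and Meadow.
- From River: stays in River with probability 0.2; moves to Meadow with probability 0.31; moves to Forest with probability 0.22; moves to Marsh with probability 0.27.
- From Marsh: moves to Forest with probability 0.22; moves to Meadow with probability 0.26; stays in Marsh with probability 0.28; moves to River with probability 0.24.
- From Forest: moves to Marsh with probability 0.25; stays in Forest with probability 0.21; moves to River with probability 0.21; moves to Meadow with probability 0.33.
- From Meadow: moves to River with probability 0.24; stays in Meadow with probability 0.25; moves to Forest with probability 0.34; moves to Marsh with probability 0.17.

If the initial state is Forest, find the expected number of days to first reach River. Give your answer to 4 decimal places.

4.4302

Let t(s) be the expected number of days to first reach River from state s, with t(River) = 0. Conditioning on the first day:
t(Marsh) = 1 + 0.28·t(Marsh) + 0.22·t(Forest) + 0.26·t(Meadow)
t(Forest) = 1 + 0.25·t(Marsh) + 0.21·t(Forest) + 0.33·t(Meadow)
t(Meadow) = 1 + 0.17·t(Marsh) + 0.34·t(Forest) + 0.25·t(Meadow)
Solving: t(Marsh) = 4.3013, t(Forest) = 4.4302, t(Meadow) = 4.3166.
Expected days from Forest to River: 4.4302.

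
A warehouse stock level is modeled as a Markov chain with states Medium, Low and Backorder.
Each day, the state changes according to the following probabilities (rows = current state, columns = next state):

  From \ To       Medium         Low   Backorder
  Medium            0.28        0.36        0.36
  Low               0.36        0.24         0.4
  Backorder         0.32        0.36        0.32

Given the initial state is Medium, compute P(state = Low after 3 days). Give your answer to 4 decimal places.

Propagate the distribution vector 3 days from Medium.
After 0 days: (1.0000, 0.0000, 0.0000)
After 1 day: (0.2800, 0.3600, 0.3600)
After 2 days: (0.3232, 0.3168, 0.3600)
After 3 days: (0.3197, 0.3220, 0.3583)
P(in Low after 3 days) = 0.3220

0.3220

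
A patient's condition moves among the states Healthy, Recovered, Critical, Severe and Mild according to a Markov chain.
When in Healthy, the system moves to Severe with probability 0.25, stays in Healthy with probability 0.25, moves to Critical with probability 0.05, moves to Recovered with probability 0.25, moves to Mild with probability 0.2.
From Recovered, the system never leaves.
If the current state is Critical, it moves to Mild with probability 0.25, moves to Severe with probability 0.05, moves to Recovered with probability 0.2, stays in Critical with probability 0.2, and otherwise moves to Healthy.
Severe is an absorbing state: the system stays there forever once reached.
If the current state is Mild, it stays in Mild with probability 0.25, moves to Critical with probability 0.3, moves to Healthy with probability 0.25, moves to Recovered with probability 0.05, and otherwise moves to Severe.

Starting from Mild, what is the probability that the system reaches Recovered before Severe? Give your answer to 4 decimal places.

0.4644

Let h(s) be the probability of absorption at Recovered starting from transient state s. Then h(Recovered) = 1 and h(Severe) = 0. By first-step analysis:
h(Healthy) = 0.25·h(Healthy) + 0.25·1 + 0.05·h(Critical) + 0.25·0 + 0.2·h(Mild)
h(Critical) = 0.3·h(Healthy) + 0.2·1 + 0.2·h(Critical) + 0.05·0 + 0.25·h(Mild)
h(Mild) = 0.25·h(Healthy) + 0.05·1 + 0.3·h(Critical) + 0.15·0 + 0.25·h(Mild)
Solving: h(Healthy) = 0.4959, h(Critical) = 0.5811, h(Mild) = 0.4644.
Starting from Mild, the probability is 0.4644.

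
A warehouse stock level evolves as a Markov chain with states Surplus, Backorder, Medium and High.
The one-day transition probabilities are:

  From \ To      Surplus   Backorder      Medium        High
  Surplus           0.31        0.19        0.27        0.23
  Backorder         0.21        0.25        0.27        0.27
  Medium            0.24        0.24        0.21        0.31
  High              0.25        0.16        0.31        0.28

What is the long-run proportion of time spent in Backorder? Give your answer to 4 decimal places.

Let the stationary distribution be π with π = πP and π_1 + π_2 + π_3 + π_4 = 1.
π_1 = 0.31·π_1 + 0.21·π_2 + 0.24·π_3 + 0.25·π_4
π_2 = 0.19·π_1 + 0.25·π_2 + 0.24·π_3 + 0.16·π_4
π_3 = 0.27·π_1 + 0.27·π_2 + 0.21·π_3 + 0.31·π_4
Solving with the normalization constraint gives π = (0.2543, 0.2075, 0.2650, 0.2732).
So the stationary probability of Backorder is 0.2075.

0.2075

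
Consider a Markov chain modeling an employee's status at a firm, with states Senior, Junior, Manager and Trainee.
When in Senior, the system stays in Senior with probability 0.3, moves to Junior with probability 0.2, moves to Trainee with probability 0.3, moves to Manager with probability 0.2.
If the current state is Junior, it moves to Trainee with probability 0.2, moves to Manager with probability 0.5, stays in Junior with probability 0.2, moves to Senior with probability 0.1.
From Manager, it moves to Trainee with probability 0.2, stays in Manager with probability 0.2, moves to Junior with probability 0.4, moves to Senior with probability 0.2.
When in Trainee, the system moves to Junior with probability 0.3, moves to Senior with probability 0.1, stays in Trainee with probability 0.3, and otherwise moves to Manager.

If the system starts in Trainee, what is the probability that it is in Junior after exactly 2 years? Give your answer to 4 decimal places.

Propagate the distribution vector 2 years from Trainee.
After 0 years: (0.0000, 0.0000, 0.0000, 1.0000)
After 1 year: (0.1000, 0.3000, 0.3000, 0.3000)
After 2 years: (0.1500, 0.2900, 0.3200, 0.2400)
P(in Junior after 2 years) = 0.2900

0.2900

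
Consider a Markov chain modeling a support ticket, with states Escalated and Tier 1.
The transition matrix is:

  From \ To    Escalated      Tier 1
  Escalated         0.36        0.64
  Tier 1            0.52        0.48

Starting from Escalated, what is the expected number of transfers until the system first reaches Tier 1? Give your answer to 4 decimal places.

1.5625

Let t(s) be the expected number of transfers to first reach Tier 1 from state s, with t(Tier 1) = 0. Conditioning on the first transfer:
t(Escalated) = 1 + 0.36·t(Escalated)
Solving: t(Escalated) = 1.5625.
Expected transfers from Escalated to Tier 1: 1.5625.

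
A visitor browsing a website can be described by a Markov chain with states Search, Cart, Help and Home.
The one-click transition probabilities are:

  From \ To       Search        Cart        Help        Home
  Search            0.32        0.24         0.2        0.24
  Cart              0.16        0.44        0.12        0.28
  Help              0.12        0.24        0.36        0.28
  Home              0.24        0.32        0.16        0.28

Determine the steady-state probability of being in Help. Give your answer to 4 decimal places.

0.1940

Let the stationary distribution be π with π = πP and π_1 + π_2 + π_3 + π_4 = 1.
π_1 = 0.32·π_1 + 0.16·π_2 + 0.12·π_3 + 0.24·π_4
π_2 = 0.24·π_1 + 0.44·π_2 + 0.24·π_3 + 0.32·π_4
π_3 = 0.2·π_1 + 0.12·π_2 + 0.36·π_3 + 0.16·π_4
Solving with the normalization constraint gives π = (0.2071, 0.3272, 0.1940, 0.2717).
So the stationary probability of Help is 0.1940.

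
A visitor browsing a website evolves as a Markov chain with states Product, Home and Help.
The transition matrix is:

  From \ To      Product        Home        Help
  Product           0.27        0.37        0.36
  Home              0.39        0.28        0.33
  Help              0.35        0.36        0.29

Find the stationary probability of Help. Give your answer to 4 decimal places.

0.3270

Let the stationary distribution be π with π = πP and π_1 + π_2 + π_3 = 1.
π_1 = 0.27·π_1 + 0.39·π_2 + 0.35·π_3
π_2 = 0.37·π_1 + 0.28·π_2 + 0.36·π_3
Solving with the normalization constraint gives π = (0.3365, 0.3364, 0.3270).
So the stationary probability of Help is 0.3270.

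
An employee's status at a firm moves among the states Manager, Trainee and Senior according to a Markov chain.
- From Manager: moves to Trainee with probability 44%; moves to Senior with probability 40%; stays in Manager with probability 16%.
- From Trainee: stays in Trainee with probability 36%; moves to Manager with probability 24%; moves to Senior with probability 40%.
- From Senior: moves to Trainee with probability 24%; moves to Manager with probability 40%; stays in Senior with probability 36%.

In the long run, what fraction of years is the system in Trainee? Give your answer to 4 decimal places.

0.3362

Let the stationary distribution be π with π = πP and π_1 + π_2 + π_3 = 1.
π_1 = 0.16·π_1 + 0.24·π_2 + 0.4·π_3
π_2 = 0.44·π_1 + 0.36·π_2 + 0.24·π_3
Solving with the normalization constraint gives π = (0.2792, 0.3362, 0.3846).
So the stationary probability of Trainee is 0.3362.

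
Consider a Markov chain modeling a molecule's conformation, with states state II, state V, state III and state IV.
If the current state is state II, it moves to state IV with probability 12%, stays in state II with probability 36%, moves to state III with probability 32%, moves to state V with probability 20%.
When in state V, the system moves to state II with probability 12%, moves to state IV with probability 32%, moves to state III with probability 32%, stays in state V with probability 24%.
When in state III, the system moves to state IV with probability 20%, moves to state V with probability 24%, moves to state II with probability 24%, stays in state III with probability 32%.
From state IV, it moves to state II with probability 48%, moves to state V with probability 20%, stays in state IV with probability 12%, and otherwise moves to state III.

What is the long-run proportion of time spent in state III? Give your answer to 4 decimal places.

0.2974

Let the stationary distribution be π with π = πP and π_1 + π_2 + π_3 + π_4 = 1.
π_1 = 0.36·π_1 + 0.12·π_2 + 0.24·π_3 + 0.48·π_4
π_2 = 0.2·π_1 + 0.24·π_2 + 0.24·π_3 + 0.2·π_4
π_3 = 0.32·π_1 + 0.32·π_2 + 0.32·π_3 + 0.2·π_4
Solving with the normalization constraint gives π = (0.2939, 0.2207, 0.2974, 0.1879).
So the stationary probability of state III is 0.2974.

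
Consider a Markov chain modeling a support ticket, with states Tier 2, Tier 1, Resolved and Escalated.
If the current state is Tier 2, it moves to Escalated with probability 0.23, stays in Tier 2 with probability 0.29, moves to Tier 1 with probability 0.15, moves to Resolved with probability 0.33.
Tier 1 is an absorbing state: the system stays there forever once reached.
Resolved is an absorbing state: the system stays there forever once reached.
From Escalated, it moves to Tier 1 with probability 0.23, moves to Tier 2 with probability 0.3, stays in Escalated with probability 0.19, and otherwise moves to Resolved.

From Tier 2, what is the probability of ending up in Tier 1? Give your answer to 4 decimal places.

0.3446

Let h(s) be the probability of absorption at Tier 1 starting from transient state s. Then h(Tier 1) = 1 and h(Resolved) = 0. By first-step analysis:
h(Tier 2) = 0.29·h(Tier 2) + 0.15·1 + 0.33·0 + 0.23·h(Escalated)
h(Escalated) = 0.3·h(Tier 2) + 0.23·1 + 0.28·0 + 0.19·h(Escalated)
Solving: h(Tier 2) = 0.3446, h(Escalated) = 0.4116.
Starting from Tier 2, the probability is 0.3446.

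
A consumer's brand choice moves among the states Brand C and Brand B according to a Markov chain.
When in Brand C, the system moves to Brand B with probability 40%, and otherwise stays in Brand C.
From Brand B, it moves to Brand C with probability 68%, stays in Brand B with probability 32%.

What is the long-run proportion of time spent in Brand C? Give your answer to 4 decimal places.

0.6296

Let the stationary distribution be π with π = πP and π_1 + π_2 = 1.
π_1 = 0.6·π_1 + 0.68·π_2
Solving with the normalization constraint gives π = (0.6296, 0.3704).
So the stationary probability of Brand C is 0.6296.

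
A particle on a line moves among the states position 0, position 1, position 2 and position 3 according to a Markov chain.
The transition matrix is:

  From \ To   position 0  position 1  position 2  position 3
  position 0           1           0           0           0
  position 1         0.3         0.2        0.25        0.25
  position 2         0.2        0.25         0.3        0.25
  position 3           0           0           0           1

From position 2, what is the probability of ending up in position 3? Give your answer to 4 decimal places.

0.5276

Let h(s) be the probability of absorption at position 3 starting from transient state s. Then h(position 3) = 1 and h(position 0) = 0. By first-step analysis:
h(position 1) = 0.3·0 + 0.2·h(position 1) + 0.25·h(position 2) + 0.25·1
h(position 2) = 0.2·0 + 0.25·h(position 1) + 0.3·h(position 2) + 0.25·1
Solving: h(position 1) = 0.4774, h(position 2) = 0.5276.
Starting from position 2, the probability is 0.5276.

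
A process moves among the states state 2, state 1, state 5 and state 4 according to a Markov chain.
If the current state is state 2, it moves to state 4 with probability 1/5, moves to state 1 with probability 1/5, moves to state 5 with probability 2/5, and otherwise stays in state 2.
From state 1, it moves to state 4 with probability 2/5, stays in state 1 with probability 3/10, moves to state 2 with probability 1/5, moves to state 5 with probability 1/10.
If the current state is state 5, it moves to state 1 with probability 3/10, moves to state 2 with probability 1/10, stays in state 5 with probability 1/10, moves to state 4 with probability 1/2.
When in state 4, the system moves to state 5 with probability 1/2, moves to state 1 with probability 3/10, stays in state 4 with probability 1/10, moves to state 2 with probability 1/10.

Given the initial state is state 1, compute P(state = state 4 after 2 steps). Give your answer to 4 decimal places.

0.2500

Propagate the distribution vector 2 steps from state 1.
After 0 steps: (0.0000, 1.0000, 0.0000, 0.0000)
After 1 step: (0.2000, 0.3000, 0.1000, 0.4000)
After 2 steps: (0.1500, 0.2800, 0.3200, 0.2500)
P(in state 4 after 2 steps) = 0.2500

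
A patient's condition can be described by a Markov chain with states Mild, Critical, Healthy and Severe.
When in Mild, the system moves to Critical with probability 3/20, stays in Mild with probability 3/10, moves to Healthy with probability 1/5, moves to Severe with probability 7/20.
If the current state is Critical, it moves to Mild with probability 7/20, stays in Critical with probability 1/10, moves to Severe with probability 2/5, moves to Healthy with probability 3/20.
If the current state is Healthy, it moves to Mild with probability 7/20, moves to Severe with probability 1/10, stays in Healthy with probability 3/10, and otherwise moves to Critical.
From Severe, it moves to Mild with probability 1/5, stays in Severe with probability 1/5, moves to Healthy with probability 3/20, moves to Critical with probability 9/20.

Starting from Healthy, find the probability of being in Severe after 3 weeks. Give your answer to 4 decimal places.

0.2659

Propagate the distribution vector 3 weeks from Healthy.
After 0 weeks: (0.0000, 0.0000, 1.0000, 0.0000)
After 1 week: (0.3500, 0.2500, 0.3000, 0.1000)
After 2 weeks: (0.3175, 0.1975, 0.2125, 0.2725)
After 3 weeks: (0.2933, 0.2431, 0.1978, 0.2659)
P(in Severe after 3 weeks) = 0.2659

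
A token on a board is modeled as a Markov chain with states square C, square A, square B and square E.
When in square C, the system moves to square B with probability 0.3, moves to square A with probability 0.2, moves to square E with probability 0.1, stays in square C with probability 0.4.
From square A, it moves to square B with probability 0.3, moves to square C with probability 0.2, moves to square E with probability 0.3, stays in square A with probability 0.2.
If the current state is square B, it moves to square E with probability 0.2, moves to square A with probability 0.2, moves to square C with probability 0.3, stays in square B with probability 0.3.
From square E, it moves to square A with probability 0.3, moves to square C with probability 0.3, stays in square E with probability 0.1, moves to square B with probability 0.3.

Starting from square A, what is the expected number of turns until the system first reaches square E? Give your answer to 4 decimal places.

4.7059

Let t(s) be the expected number of turns to first reach square E from state s, with t(square E) = 0. Conditioning on the first turn:
t(square C) = 1 + 0.4·t(square C) + 0.2·t(square A) + 0.3·t(square B)
t(square A) = 1 + 0.2·t(square C) + 0.2·t(square A) + 0.3·t(square B)
t(square B) = 1 + 0.3·t(square C) + 0.2·t(square A) + 0.3·t(square B)
Solving: t(square C) = 5.8824, t(square A) = 4.7059, t(square B) = 5.2941.
Expected turns from square A to square E: 4.7059.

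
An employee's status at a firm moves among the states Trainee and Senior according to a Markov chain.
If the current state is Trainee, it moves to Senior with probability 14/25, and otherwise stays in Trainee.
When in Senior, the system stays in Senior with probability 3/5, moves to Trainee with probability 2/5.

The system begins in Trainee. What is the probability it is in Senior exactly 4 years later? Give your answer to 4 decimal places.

0.5833

Propagate the distribution vector 4 years from Trainee.
After 0 years: (1.0000, 0.0000)
After 1 year: (0.4400, 0.5600)
After 2 years: (0.4176, 0.5824)
After 3 years: (0.4167, 0.5833)
After 4 years: (0.4167, 0.5833)
P(in Senior after 4 years) = 0.5833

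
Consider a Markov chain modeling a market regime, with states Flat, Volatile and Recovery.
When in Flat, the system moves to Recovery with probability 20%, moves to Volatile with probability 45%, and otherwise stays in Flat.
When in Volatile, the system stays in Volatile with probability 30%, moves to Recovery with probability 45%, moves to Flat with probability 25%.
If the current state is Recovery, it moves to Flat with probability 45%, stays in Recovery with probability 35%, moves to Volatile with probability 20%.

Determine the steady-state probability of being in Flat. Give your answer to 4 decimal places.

Let the stationary distribution be π with π = πP and π_1 + π_2 + π_3 = 1.
π_1 = 0.35·π_1 + 0.25·π_2 + 0.45·π_3
π_2 = 0.45·π_1 + 0.3·π_2 + 0.2·π_3
Solving with the normalization constraint gives π = (0.3510, 0.3197, 0.3293).
So the stationary probability of Flat is 0.3510.

0.3510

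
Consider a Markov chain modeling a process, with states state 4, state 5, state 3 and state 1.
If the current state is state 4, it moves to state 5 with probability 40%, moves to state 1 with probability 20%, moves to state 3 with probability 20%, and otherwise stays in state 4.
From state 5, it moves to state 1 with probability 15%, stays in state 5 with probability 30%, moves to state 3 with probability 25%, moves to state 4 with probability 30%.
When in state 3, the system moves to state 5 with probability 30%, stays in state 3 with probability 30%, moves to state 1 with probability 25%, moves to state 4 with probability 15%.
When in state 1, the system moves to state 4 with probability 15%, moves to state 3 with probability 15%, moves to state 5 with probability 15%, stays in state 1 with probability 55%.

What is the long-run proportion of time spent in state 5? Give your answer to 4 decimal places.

Let the stationary distribution be π with π = πP and π_1 + π_2 + π_3 + π_4 = 1.
π_1 = 0.2·π_1 + 0.3·π_2 + 0.15·π_3 + 0.15·π_4
π_2 = 0.4·π_1 + 0.3·π_2 + 0.3·π_3 + 0.15·π_4
π_3 = 0.2·π_1 + 0.25·π_2 + 0.3·π_3 + 0.15·π_4
Solving with the normalization constraint gives π = (0.2013, 0.2746, 0.2206, 0.3035).
So the stationary probability of state 5 is 0.2746.

0.2746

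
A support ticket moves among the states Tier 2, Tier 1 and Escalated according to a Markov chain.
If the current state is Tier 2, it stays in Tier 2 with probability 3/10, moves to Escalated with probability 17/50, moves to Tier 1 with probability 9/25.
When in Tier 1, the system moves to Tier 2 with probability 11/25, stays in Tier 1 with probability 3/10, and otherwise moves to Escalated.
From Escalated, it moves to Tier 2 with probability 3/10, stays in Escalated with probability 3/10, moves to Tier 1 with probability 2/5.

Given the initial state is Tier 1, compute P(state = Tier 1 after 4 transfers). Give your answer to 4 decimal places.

0.3509

Propagate the distribution vector 4 transfers from Tier 1.
After 0 transfers: (0.0000, 1.0000, 0.0000)
After 1 transfer: (0.4400, 0.3000, 0.2600)
After 2 transfers: (0.3420, 0.3524, 0.3056)
After 3 transfers: (0.3493, 0.3511, 0.2996)
After 4 transfers: (0.3492, 0.3509, 0.2999)
P(in Tier 1 after 4 transfers) = 0.3509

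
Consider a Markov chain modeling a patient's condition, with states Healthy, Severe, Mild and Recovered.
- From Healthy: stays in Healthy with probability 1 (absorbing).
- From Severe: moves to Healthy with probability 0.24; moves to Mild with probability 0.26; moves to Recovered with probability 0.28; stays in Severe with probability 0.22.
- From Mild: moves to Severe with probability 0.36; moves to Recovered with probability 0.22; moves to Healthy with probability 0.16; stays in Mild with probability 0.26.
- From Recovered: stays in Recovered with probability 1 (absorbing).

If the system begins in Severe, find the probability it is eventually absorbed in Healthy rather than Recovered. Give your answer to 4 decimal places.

0.4533

Let h(s) be the probability of absorption at Healthy starting from transient state s. Then h(Healthy) = 1 and h(Recovered) = 0. By first-step analysis:
h(Severe) = 0.24·1 + 0.22·h(Severe) + 0.26·h(Mild) + 0.28·0
h(Mild) = 0.16·1 + 0.36·h(Severe) + 0.26·h(Mild) + 0.22·0
Solving: h(Severe) = 0.4533, h(Mild) = 0.4367.
Starting from Severe, the probability is 0.4533.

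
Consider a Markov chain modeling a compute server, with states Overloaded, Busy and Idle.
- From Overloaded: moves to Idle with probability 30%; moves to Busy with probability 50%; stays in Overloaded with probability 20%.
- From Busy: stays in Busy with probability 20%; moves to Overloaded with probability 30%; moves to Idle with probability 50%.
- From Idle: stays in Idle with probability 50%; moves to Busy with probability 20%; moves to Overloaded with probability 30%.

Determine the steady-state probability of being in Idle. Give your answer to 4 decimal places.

0.4455

Let the stationary distribution be π with π = πP and π_1 + π_2 + π_3 = 1.
π_1 = 0.2·π_1 + 0.3·π_2 + 0.3·π_3
π_2 = 0.5·π_1 + 0.2·π_2 + 0.2·π_3
Solving with the normalization constraint gives π = (0.2727, 0.2818, 0.4455).
So the stationary probability of Idle is 0.4455.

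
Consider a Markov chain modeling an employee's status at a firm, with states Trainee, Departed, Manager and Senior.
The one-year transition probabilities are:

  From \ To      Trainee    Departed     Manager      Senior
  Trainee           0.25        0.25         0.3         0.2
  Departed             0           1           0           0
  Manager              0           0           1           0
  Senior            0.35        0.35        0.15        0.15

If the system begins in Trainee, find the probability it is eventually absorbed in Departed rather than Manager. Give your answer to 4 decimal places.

Let h(s) be the probability of absorption at Departed starting from transient state s. Then h(Departed) = 1 and h(Manager) = 0. By first-step analysis:
h(Trainee) = 0.25·h(Trainee) + 0.25·1 + 0.3·0 + 0.2·h(Senior)
h(Senior) = 0.35·h(Trainee) + 0.35·1 + 0.15·0 + 0.15·h(Senior)
Solving: h(Trainee) = 0.4978, h(Senior) = 0.6167.
Starting from Trainee, the probability is 0.4978.

0.4978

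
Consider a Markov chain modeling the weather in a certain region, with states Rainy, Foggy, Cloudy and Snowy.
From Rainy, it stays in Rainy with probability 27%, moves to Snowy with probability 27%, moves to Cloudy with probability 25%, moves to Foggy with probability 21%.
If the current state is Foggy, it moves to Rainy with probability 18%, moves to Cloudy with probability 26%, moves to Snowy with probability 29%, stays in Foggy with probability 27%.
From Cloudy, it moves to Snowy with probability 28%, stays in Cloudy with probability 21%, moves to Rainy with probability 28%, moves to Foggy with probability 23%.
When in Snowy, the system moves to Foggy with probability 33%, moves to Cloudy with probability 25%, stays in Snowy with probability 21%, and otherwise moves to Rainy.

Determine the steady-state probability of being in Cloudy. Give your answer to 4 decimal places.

Let the stationary distribution be π with π = πP and π_1 + π_2 + π_3 + π_4 = 1.
π_1 = 0.27·π_1 + 0.18·π_2 + 0.28·π_3 + 0.21·π_4
π_2 = 0.21·π_1 + 0.27·π_2 + 0.23·π_3 + 0.33·π_4
π_3 = 0.25·π_1 + 0.26·π_2 + 0.21·π_3 + 0.25·π_4
Solving with the normalization constraint gives π = (0.2331, 0.2620, 0.2429, 0.2620).
So the stationary probability of Cloudy is 0.2429.

0.2429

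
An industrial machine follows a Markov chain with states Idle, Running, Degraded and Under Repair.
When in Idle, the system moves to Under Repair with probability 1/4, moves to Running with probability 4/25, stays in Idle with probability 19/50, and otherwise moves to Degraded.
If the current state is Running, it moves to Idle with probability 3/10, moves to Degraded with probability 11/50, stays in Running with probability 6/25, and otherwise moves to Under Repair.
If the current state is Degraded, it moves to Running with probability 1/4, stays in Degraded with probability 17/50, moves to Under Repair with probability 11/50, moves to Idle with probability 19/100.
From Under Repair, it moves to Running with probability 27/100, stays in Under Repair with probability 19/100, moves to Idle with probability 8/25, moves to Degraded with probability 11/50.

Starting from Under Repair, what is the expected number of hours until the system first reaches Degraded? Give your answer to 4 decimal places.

Let t(s) be the expected number of hours to first reach Degraded from state s, with t(Degraded) = 0. Conditioning on the first hour:
t(Idle) = 1 + 0.38·t(Idle) + 0.16·t(Running) + 0.25·t(Under Repair)
t(Running) = 1 + 0.3·t(Idle) + 0.24·t(Running) + 0.24·t(Under Repair)
t(Under Repair) = 1 + 0.32·t(Idle) + 0.27·t(Running) + 0.19·t(Under Repair)
Solving: t(Idle) = 4.6651, t(Running) = 4.6149, t(Under Repair) = 4.6159.
Expected hours from Under Repair to Degraded: 4.6159.

4.6159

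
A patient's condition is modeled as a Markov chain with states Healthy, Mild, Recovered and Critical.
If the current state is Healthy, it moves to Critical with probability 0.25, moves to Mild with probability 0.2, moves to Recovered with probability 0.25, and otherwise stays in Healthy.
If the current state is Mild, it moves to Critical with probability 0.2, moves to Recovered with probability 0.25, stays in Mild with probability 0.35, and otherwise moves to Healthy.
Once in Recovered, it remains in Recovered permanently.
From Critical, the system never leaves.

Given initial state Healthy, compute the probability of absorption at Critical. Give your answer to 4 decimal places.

Let h(s) be the probability of absorption at Critical starting from transient state s. Then h(Critical) = 1 and h(Recovered) = 0. By first-step analysis:
h(Healthy) = 0.3·h(Healthy) + 0.2·h(Mild) + 0.25·0 + 0.25·1
h(Mild) = 0.2·h(Healthy) + 0.35·h(Mild) + 0.25·0 + 0.2·1
Solving: h(Healthy) = 0.4880, h(Mild) = 0.4578.
Starting from Healthy, the probability is 0.4880.

0.4880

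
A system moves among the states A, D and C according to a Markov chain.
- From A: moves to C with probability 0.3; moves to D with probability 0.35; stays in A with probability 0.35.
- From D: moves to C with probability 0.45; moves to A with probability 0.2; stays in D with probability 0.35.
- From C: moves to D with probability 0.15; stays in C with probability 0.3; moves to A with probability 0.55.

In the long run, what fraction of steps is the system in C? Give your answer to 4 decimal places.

0.3422

Let the stationary distribution be π with π = πP and π_1 + π_2 + π_3 = 1.
π_1 = 0.35·π_1 + 0.2·π_2 + 0.55·π_3
π_2 = 0.35·π_1 + 0.35·π_2 + 0.15·π_3
Solving with the normalization constraint gives π = (0.3762, 0.2816, 0.3422).
So the stationary probability of C is 0.3422.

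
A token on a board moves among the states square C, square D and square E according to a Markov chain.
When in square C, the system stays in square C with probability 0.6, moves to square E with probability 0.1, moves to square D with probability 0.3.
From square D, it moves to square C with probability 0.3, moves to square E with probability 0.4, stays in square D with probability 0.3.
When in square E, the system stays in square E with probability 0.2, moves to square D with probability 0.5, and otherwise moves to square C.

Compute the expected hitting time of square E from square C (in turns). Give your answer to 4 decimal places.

Let t(s) be the expected number of turns to first reach square E from state s, with t(square E) = 0. Conditioning on the first turn:
t(square C) = 1 + 0.6·t(square C) + 0.3·t(square D)
t(square D) = 1 + 0.3·t(square C) + 0.3·t(square D)
Solving: t(square C) = 5.2632, t(square D) = 3.6842.
Expected turns from square C to square E: 5.2632.

5.2632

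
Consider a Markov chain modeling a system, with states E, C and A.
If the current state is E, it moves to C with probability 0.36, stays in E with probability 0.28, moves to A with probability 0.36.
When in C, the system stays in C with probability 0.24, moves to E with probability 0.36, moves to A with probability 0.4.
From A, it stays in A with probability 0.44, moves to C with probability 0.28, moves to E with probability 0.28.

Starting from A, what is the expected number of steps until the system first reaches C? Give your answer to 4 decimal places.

Let t(s) be the expected number of steps to first reach C from state s, with t(C) = 0. Conditioning on the first step:
t(E) = 1 + 0.28·t(E) + 0.36·t(A)
t(A) = 1 + 0.28·t(E) + 0.44·t(A)
Solving: t(E) = 3.0423, t(A) = 3.3069.
Expected steps from A to C: 3.3069.

3.3069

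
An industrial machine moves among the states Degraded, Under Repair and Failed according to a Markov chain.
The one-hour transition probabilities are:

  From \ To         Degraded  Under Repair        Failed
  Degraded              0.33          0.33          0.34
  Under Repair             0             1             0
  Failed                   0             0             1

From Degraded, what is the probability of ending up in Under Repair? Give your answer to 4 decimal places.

0.4925

Let h(s) be the probability of absorption at Under Repair starting from transient state s. Then h(Under Repair) = 1 and h(Failed) = 0. By first-step analysis:
h(Degraded) = 0.33·h(Degraded) + 0.33·1 + 0.34·0
Solving: h(Degraded) = 0.4925.
Starting from Degraded, the probability is 0.4925.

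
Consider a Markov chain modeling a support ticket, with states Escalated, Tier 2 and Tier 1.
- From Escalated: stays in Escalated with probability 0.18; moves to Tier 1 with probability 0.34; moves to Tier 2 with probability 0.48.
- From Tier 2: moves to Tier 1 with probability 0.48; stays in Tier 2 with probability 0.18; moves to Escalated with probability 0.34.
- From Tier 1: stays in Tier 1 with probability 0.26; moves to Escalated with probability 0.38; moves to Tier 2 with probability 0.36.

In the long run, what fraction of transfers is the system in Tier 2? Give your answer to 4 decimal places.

Let the stationary distribution be π with π = πP and π_1 + π_2 + π_3 = 1.
π_1 = 0.18·π_1 + 0.34·π_2 + 0.38·π_3
π_2 = 0.48·π_1 + 0.18·π_2 + 0.36·π_3
Solving with the normalization constraint gives π = (0.3055, 0.3361, 0.3584).
So the stationary probability of Tier 2 is 0.3361.

0.3361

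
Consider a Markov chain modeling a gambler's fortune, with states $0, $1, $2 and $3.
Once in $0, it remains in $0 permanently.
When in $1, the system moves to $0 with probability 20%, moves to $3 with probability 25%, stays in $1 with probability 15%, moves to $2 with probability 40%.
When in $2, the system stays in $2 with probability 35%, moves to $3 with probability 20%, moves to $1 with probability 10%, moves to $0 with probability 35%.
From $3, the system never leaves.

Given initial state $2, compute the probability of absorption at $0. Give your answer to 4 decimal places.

Let h(s) be the probability of absorption at $0 starting from transient state s. Then h($0) = 1 and h($3) = 0. By first-step analysis:
h($1) = 0.2·1 + 0.15·h($1) + 0.4·h($2) + 0.25·0
h($2) = 0.35·1 + 0.1·h($1) + 0.35·h($2) + 0.2·0
Solving: h($1) = 0.5268, h($2) = 0.6195.
Starting from $2, the probability is 0.6195.

0.6195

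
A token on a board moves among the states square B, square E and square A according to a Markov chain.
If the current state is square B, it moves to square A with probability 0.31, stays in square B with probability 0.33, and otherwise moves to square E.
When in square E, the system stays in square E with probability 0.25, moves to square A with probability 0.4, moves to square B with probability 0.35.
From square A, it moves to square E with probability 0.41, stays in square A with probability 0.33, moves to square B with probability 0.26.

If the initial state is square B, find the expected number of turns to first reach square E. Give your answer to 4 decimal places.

2.6609

Let t(s) be the expected number of turns to first reach square E from state s, with t(square E) = 0. Conditioning on the first turn:
t(square B) = 1 + 0.33·t(square B) + 0.31·t(square A)
t(square A) = 1 + 0.26·t(square B) + 0.33·t(square A)
Solving: t(square B) = 2.6609, t(square A) = 2.5251.
Expected turns from square B to square E: 2.6609.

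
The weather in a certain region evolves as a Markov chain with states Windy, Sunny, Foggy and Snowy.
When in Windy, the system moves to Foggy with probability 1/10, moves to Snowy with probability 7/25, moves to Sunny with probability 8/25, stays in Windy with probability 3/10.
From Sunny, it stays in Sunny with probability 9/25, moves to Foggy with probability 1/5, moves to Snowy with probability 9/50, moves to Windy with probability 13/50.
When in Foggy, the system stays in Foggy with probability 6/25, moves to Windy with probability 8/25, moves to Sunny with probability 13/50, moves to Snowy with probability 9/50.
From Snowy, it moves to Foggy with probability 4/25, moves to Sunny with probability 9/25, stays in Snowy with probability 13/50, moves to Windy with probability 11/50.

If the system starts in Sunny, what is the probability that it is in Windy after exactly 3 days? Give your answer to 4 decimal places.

0.2727

Propagate the distribution vector 3 days from Sunny.
After 0 days: (0.0000, 1.0000, 0.0000, 0.0000)
After 1 day: (0.2600, 0.3600, 0.2000, 0.1800)
After 2 days: (0.2752, 0.3296, 0.1748, 0.2204)
After 3 days: (0.2727, 0.3315, 0.1707, 0.2252)
P(in Windy after 3 days) = 0.2727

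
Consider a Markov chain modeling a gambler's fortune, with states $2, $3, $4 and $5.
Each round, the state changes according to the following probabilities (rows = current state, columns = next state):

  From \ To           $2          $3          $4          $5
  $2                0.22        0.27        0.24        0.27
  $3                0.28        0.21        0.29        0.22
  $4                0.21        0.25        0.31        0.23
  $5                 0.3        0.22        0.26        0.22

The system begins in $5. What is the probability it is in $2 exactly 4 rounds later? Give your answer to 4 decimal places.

0.2503

Propagate the distribution vector 4 rounds from $5.
After 0 rounds: (0.0000, 0.0000, 0.0000, 1.0000)
After 1 round: (0.3000, 0.2200, 0.2600, 0.2200)
After 2 rounds: (0.2482, 0.2406, 0.2736, 0.2376)
After 3 rounds: (0.2507, 0.2382, 0.2759, 0.2351)
After 4 rounds: (0.2503, 0.2384, 0.2759, 0.2353)
P(in $2 after 4 rounds) = 0.2503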